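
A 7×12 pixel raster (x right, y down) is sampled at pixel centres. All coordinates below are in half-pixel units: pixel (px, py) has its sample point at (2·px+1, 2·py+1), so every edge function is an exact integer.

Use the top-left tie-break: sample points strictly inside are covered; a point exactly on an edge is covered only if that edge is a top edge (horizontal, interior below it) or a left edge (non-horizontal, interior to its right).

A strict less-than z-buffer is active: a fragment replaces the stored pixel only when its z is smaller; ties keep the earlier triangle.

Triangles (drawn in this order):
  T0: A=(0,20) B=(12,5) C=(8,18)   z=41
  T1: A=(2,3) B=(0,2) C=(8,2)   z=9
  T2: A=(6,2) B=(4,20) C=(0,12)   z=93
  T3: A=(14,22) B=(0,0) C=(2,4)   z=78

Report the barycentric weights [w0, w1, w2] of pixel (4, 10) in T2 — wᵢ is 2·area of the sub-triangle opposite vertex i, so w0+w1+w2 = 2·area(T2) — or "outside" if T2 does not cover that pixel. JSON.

T0:
  2·area = 96
  edge (0, 20)→(12, 5): d=(12,-15) top-left  bias=+0
  edge (12, 5)→(8, 18): d=(-4,13) right/bottom  bias=-1
  edge (8, 18)→(0, 20): d=(-8,2) right/bottom  bias=-1
    (5,3)@(11, 7): e=[9,5,82] → #
    (6,3)@(13, 7): e=[39,-21,78] → ·
    (4,4)@(9, 9): e=[3,23,70] → #
    (5,4)@(11, 9): e=[33,-3,66] → ·
    (4,5)@(9, 11): e=[27,15,54] → #
    (5,5)@(11, 11): e=[57,-11,50] → ·
    (3,6)@(7, 13): e=[21,33,42] → #
    (5,6)@(11, 13): e=[81,-19,34] → ·
    (2,7)@(5, 15): e=[15,51,30] → #
    (4,7)@(9, 15): e=[75,-1,22] → ·
    (1,8)@(3, 17): e=[9,69,18] → #
    (4,8)@(9, 17): e=[99,-9,6] → ·
  covered (12 px):
    · · · · · · ·
    · · · · · · ·
    · · · · · · ·
    · · · · · # ·
    · · · · # · ·
    · · · · # · ·
    · · · # # · ·
    · · # # · · ·
    · # # # · · ·
    # # · · · · ·
    · · · · · · ·
    · · · · · · ·
T1:
  2·area = 8
  edge (2, 3)→(0, 2): d=(-2,-1) top-left  bias=+0
  edge (0, 2)→(8, 2): d=(8,0) top-left  bias=+0
  edge (8, 2)→(2, 3): d=(-6,1) right/bottom  bias=-1
  covered (0 px):
    · · · · · · ·
    · · · · · · ·
    · · · · · · ·
    · · · · · · ·
    · · · · · · ·
    · · · · · · ·
    · · · · · · ·
    · · · · · · ·
    · · · · · · ·
    · · · · · · ·
    · · · · · · ·
    · · · · · · ·
T2:
  2·area = 88
  edge (6, 2)→(4, 20): d=(-2,18) right/bottom  bias=-1
  edge (4, 20)→(0, 12): d=(-4,-8) top-left  bias=+0
  edge (0, 12)→(6, 2): d=(6,-10) top-left  bias=+0
    (2,2)@(5, 5): e=[12,68,8] → #
    (3,2)@(7, 5): e=[-24,84,28] → ·
    (1,3)@(3, 7): e=[44,44,0] → #  [on edge]
    (3,3)@(7, 7): e=[-28,76,40] → ·
    (1,4)@(3, 9): e=[40,36,12] → #
    (3,4)@(7, 9): e=[-32,68,52] → ·
    (0,5)@(1, 11): e=[72,12,4] → #
    (2,5)@(5, 11): e=[0,44,44] → ·  [on edge]
    (0,6)@(1, 13): e=[68,4,16] → #
    (2,6)@(5, 13): e=[-4,36,56] → ·
    (0,7)@(1, 15): e=[64,-4,28] → ·
    (1,7)@(3, 15): e=[28,12,48] → #
  covered (11 px):
    · · · · · · ·
    · · · · · · ·
    · · # · · · ·
    · # # · · · ·
    · # # · · · ·
    # # · · · · ·
    # # · · · · ·
    · # · · · · ·
    · # · · · · ·
    · · · · · · ·
    · · · · · · ·
    · · · · · · ·
T3:
  2·area = 12  (B↔C swapped to make it positive)
  edge (14, 22)→(2, 4): d=(-12,-18) top-left  bias=+0
  edge (2, 4)→(0, 0): d=(-2,-4) top-left  bias=+0
  edge (0, 0)→(14, 22): d=(14,22) right/bottom  bias=-1
    (1,2)@(3, 5): e=[6,2,4] → #
    (2,2)@(5, 5): e=[42,10,-40] → ·
    (1,3)@(3, 7): e=[-18,-2,32] → ·
    (3,5)@(7, 11): e=[6,6,0] → ·  [on edge]
  covered (1 px):
    · · · · · · ·
    · · · · · · ·
    · # · · · · ·
    · · · · · · ·
    · · · · · · ·
    · · · · · · ·
    · · · · · · ·
    · · · · · · ·
    · · · · · · ·
    · · · · · · ·
    · · · · · · ·
    · · · · · · ·

Result: "outside"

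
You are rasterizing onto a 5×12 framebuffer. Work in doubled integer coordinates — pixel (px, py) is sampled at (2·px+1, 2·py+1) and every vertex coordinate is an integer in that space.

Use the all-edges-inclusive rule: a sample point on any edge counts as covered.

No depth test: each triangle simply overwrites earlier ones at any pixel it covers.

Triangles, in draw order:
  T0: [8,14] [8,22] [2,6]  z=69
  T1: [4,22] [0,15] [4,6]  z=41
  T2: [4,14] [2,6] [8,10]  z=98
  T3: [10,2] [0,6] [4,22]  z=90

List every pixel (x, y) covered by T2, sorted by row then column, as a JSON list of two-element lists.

T0:
  2·area = 48
  edge (8, 14)→(8, 22): d=(0,8) inclusive
  edge (8, 22)→(2, 6): d=(-6,-16) inclusive
  edge (2, 6)→(8, 14): d=(6,8) inclusive
    (2,5)@(5, 11): e=[24,18,6] → █
    (3,5)@(7, 11): e=[8,50,-10] → ·
    (2,6)@(5, 13): e=[24,6,18] → █
    (3,6)@(7, 13): e=[8,38,2] → █
    (4,6)@(9, 13): e=[-8,70,-14] → ·
    (2,7)@(5, 15): e=[24,-6,30] → ·
    (3,7)@(7, 15): e=[8,26,14] → █
    (4,7)@(9, 15): e=[-8,58,-2] → ·
    (3,8)@(7, 17): e=[8,14,26] → █
    (4,8)@(9, 17): e=[-8,46,10] → ·
    (3,9)@(7, 19): e=[8,2,38] → █
    (4,9)@(9, 19): e=[-8,34,22] → ·
  covered (6 px):
    · · · · ·
    · · · · ·
    · · · · ·
    · · · · ·
    · · · · ·
    · · █ · ·
    · · █ █ ·
    · · · █ ·
    · · · █ ·
    · · · █ ·
    · · · · ·
    · · · · ·
T1:
  2·area = 64
  edge (4, 22)→(0, 15): d=(-4,-7) inclusive
  edge (0, 15)→(4, 6): d=(4,-9) inclusive
  edge (4, 6)→(4, 22): d=(0,16) inclusive
    (1,4)@(3, 9): e=[45,3,16] → █
    (2,4)@(5, 9): e=[59,21,-16] → ·
    (1,5)@(3, 11): e=[37,11,16] → █
    (2,5)@(5, 11): e=[51,29,-16] → ·
    (0,6)@(1, 13): e=[15,1,48] → █
    (2,6)@(5, 13): e=[43,37,-16] → ·
    (0,7)@(1, 15): e=[7,9,48] → █
    (2,7)@(5, 15): e=[35,45,-16] → ·
    (0,8)@(1, 17): e=[-1,17,48] → ·
    (1,8)@(3, 17): e=[13,35,16] → █
    (2,8)@(5, 17): e=[27,53,-16] → ·
    (1,9)@(3, 19): e=[5,43,16] → █
  covered (8 px):
    · · · · ·
    · · · · ·
    · · · · ·
    · · · · ·
    · █ · · ·
    · █ · · ·
    █ █ · · ·
    █ █ · · ·
    · █ · · ·
    · █ · · ·
    · · · · ·
    · · · · ·
T2:
  2·area = 40
  edge (4, 14)→(2, 6): d=(-2,-8) inclusive
  edge (2, 6)→(8, 10): d=(6,4) inclusive
  edge (8, 10)→(4, 14): d=(-4,4) inclusive
    (1,3)@(3, 7): e=[6,2,32] → █
    (2,3)@(5, 7): e=[22,-6,24] → ·
    (1,4)@(3, 9): e=[2,14,24] → █
    (2,4)@(5, 9): e=[18,6,16] → █
    (3,4)@(7, 9): e=[34,-2,8] → ·
    (4,4)@(9, 9): e=[50,-10,0] → ·  [on edge]
    (1,5)@(3, 11): e=[-2,26,16] → ·
    (2,5)@(5, 11): e=[14,18,8] → █
    (3,5)@(7, 11): e=[30,10,0] → █  [on edge]
    (4,5)@(9, 11): e=[46,2,-8] → ·
    (2,6)@(5, 13): e=[10,30,0] → █  [on edge]
    (3,6)@(7, 13): e=[26,22,-8] → ·
    (1,7)@(3, 15): e=[-10,50,0] → ·  [on edge]
    (0,8)@(1, 17): e=[-30,70,0] → ·  [on edge]
  covered (6 px):
    · · · · ·
    · · · · ·
    · · · · ·
    · █ · · ·
    · █ █ · ·
    · · █ █ ·
    · · █ · ·
    · · · · ·
    · · · · ·
    · · · · ·
    · · · · ·
    · · · · ·
T3:
  2·area = 176  (B↔C swapped to make it positive)
  edge (10, 2)→(4, 22): d=(-6,20) inclusive
  edge (4, 22)→(0, 6): d=(-4,-16) inclusive
  edge (0, 6)→(10, 2): d=(10,-4) inclusive
    (4,1)@(9, 3): e=[14,156,6] → █
    (1,2)@(3, 5): e=[122,52,2] → █
    (2,2)@(5, 5): e=[82,84,10] → █
    (3,2)@(7, 5): e=[42,116,18] → █
    (0,3)@(1, 7): e=[150,12,14] → █
    (4,3)@(9, 7): e=[-10,140,46] → ·
    (0,4)@(1, 9): e=[138,4,34] → █
    (4,4)@(9, 9): e=[-22,132,66] → ·
    (0,5)@(1, 11): e=[126,-4,54] → ·
    (1,5)@(3, 11): e=[86,28,62] → █
    (4,5)@(9, 11): e=[-34,124,86] → ·
    (1,6)@(3, 13): e=[74,20,82] → █
  covered (22 px):
    · · · · ·
    · · · · █
    · █ █ █ █
    █ █ █ █ ·
    █ █ █ █ ·
    · █ █ █ ·
    · █ █ · ·
    · █ █ · ·
    · █ █ · ·
    · · · · ·
    · · · · ·
    · · · · ·

Final: [[1,3],[1,4],[2,4],[2,5],[3,5],[2,6]]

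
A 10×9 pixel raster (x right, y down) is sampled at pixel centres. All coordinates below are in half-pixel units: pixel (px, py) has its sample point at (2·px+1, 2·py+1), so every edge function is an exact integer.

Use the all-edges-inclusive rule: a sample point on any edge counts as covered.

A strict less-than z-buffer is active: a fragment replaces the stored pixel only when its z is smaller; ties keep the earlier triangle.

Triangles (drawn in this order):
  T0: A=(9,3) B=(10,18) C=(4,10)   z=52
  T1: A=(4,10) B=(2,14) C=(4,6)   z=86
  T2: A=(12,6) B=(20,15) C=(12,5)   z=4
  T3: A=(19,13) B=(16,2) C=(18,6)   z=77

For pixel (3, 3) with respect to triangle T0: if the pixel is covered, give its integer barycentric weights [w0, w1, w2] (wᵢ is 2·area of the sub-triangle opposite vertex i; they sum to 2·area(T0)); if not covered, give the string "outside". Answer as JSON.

T0:
  2·area = 82
  edge (9, 3)→(10, 18): d=(1,15) inclusive
  edge (10, 18)→(4, 10): d=(-6,-8) inclusive
  edge (4, 10)→(9, 3): d=(5,-7) inclusive
    (4,1)@(9, 3): e=[0,82,0] → #  [on edge]
    (5,1)@(11, 3): e=[-30,98,14] → ·
    (4,2)@(9, 5): e=[2,70,10] → #
    (5,2)@(11, 5): e=[-28,86,24] → ·
    (3,3)@(7, 7): e=[34,42,6] → #
    (5,3)@(11, 7): e=[-26,74,34] → ·
    (2,4)@(5, 9): e=[66,14,2] → #
    (5,4)@(11, 9): e=[-24,62,44] → ·
    (2,5)@(5, 11): e=[68,2,12] → #
    (5,5)@(11, 11): e=[-22,50,54] → ·
    (2,6)@(5, 13): e=[70,-10,22] → ·
    (3,6)@(7, 13): e=[40,6,36] → #
  covered (13 px):
    · · · · · · · · · ·
    · · · · # · · · · ·
    · · · · # · · · · ·
    · · · # # · · · · ·
    · · # # # · · · · ·
    · · # # # · · · · ·
    · · · # # · · · · ·
    · · · · # · · · · ·
    · · · · · · · · · ·
T1:
  2·area = 8
  edge (4, 10)→(2, 14): d=(-2,4) inclusive
  edge (2, 14)→(4, 6): d=(2,-8) inclusive
  edge (4, 6)→(4, 10): d=(0,4) inclusive
    (1,5)@(3, 11): e=[2,2,4] → #
    (2,5)@(5, 11): e=[-6,18,-4] → ·
    (1,6)@(3, 13): e=[-2,6,4] → ·
  covered (1 px):
    · · · · · · · · · ·
    · · · · · · · · · ·
    · · · · · · · · · ·
    · · · · · · · · · ·
    · · · · · · · · · ·
    · # · · · · · · · ·
    · · · · · · · · · ·
    · · · · · · · · · ·
    · · · · · · · · · ·
T2:
  2·area = 8  (B↔C swapped to make it positive)
  edge (12, 6)→(12, 5): d=(0,-1) inclusive
  edge (12, 5)→(20, 15): d=(8,10) inclusive
  edge (20, 15)→(12, 6): d=(-8,-9) inclusive
    (6,3)@(13, 7): e=[1,6,1] → #
    (7,3)@(15, 7): e=[3,-14,19] → ·
    (6,4)@(13, 9): e=[1,22,-15] → ·
    (7,4)@(15, 9): e=[3,2,3] → #
    (8,4)@(17, 9): e=[5,-18,21] → ·
    (7,5)@(15, 11): e=[3,18,-13] → ·
  covered (2 px):
    · · · · · · · · · ·
    · · · · · · · · · ·
    · · · · · · · · · ·
    · · · · · · # · · ·
    · · · · · · · # · ·
    · · · · · · · · · ·
    · · · · · · · · · ·
    · · · · · · · · · ·
    · · · · · · · · · ·
T3:
  2·area = 10
  edge (19, 13)→(16, 2): d=(-3,-11) inclusive
  edge (16, 2)→(18, 6): d=(2,4) inclusive
  edge (18, 6)→(19, 13): d=(1,7) inclusive
    (8,2)@(17, 5): e=[2,2,6] → #
    (9,2)@(19, 5): e=[24,-6,-8] → ·
    (8,3)@(17, 7): e=[-4,6,8] → ·
    (9,6)@(19, 13): e=[0,10,0] → #  [on edge]
    (9,7)@(19, 15): e=[-6,14,2] → ·
  covered (2 px):
    · · · · · · · · · ·
    · · · · · · · · · ·
    · · · · · · · · # ·
    · · · · · · · · · ·
    · · · · · · · · · ·
    · · · · · · · · · ·
    · · · · · · · · · #
    · · · · · · · · · ·
    · · · · · · · · · ·

Answer: [42,6,34]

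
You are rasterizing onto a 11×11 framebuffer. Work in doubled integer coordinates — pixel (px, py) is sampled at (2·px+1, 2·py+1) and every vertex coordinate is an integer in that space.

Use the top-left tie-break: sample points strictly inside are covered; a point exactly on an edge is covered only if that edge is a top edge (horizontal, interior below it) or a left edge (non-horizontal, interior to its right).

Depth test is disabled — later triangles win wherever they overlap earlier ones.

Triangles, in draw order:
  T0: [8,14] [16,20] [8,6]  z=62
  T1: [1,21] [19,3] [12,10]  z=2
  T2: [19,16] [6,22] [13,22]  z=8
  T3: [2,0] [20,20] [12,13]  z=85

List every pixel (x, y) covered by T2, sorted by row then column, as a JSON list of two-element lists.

T0:
  2·area = 64  (B↔C swapped to make it positive)
  edge (8, 14)→(8, 6): d=(0,-8) top-left  bias=+0
  edge (8, 6)→(16, 20): d=(8,14) right/bottom  bias=-1
  edge (16, 20)→(8, 14): d=(-8,-6) top-left  bias=+0
    (4,4)@(9, 9): e=[8,10,46] → #
    (5,4)@(11, 9): e=[24,-18,58] → ·
    (4,5)@(9, 11): e=[8,26,30] → #
    (5,5)@(11, 11): e=[24,-2,42] → ·
    (4,6)@(9, 13): e=[8,42,14] → #
    (5,6)@(11, 13): e=[24,14,26] → #
    (6,6)@(13, 13): e=[40,-14,38] → ·
    (4,7)@(9, 15): e=[8,58,-2] → ·
    (5,7)@(11, 15): e=[24,30,10] → #
    (6,7)@(13, 15): e=[40,2,22] → #
    (7,7)@(15, 15): e=[56,-26,34] → ·
    (5,8)@(11, 17): e=[24,46,-6] → ·
  covered (8 px):
    · · · · · · · · · · ·
    · · · · · · · · · · ·
    · · · · · · · · · · ·
    · · · · · · · · · · ·
    · · · · # · · · · · ·
    · · · · # · · · · · ·
    · · · · # # · · · · ·
    · · · · · # # · · · ·
    · · · · · · # · · · ·
    · · · · · · · # · · ·
    · · · · · · · · · · ·
T1:
  degenerate (2·area = 0) — covers nothing
T2:
  2·area = 42  (B↔C swapped to make it positive)
  edge (19, 16)→(13, 22): d=(-6,6) right/bottom  bias=-1
  edge (13, 22)→(6, 22): d=(-7,0) right/bottom  bias=-1
  edge (6, 22)→(19, 16): d=(13,-6) top-left  bias=+0
    (8,8)@(17, 17): e=[6,35,1] → #
    (9,8)@(19, 17): e=[-6,35,13] → ·
    (6,9)@(13, 19): e=[18,21,3] → #
    (7,9)@(15, 19): e=[6,21,15] → #
    (8,9)@(17, 19): e=[-6,21,27] → ·
    (4,10)@(9, 21): e=[30,7,5] → #
    (5,10)@(11, 21): e=[18,7,17] → #
    (7,10)@(15, 21): e=[-6,7,41] → ·
  covered (6 px):
    · · · · · · · · · · ·
    · · · · · · · · · · ·
    · · · · · · · · · · ·
    · · · · · · · · · · ·
    · · · · · · · · · · ·
    · · · · · · · · · · ·
    · · · · · · · · · · ·
    · · · · · · · · · · ·
    · · · · · · · · # · ·
    · · · · · · # # · · ·
    · · · · # # # · · · ·
T3:
  2·area = 34
  edge (2, 0)→(20, 20): d=(18,20) right/bottom  bias=-1
  edge (20, 20)→(12, 13): d=(-8,-7) top-left  bias=+0
  edge (12, 13)→(2, 0): d=(-10,-13) top-left  bias=+0
    (4,4)@(9, 9): e=[22,11,1] → #
    (5,4)@(11, 9): e=[-18,25,27] → ·
    (4,5)@(9, 11): e=[58,-5,-19] → ·
    (5,5)@(11, 11): e=[18,9,7] → #
    (6,5)@(13, 11): e=[-22,23,33] → ·
    (5,6)@(11, 13): e=[54,-7,-13] → ·
    (6,6)@(13, 13): e=[14,7,13] → #
    (7,6)@(15, 13): e=[-26,21,39] → ·
    (6,7)@(13, 15): e=[50,-9,-7] → ·
    (7,7)@(15, 15): e=[10,5,19] → #
    (8,7)@(17, 15): e=[-30,19,45] → ·
    (7,8)@(15, 17): e=[46,-11,-1] → ·
  covered (6 px):
    · · · · · · · · · · ·
    · · · · · · · · · · ·
    · · · · · · · · · · ·
    · · · · · · · · · · ·
    · · · · # · · · · · ·
    · · · · · # · · · · ·
    · · · · · · # · · · ·
    · · · · · · · # · · ·
    · · · · · · · · # · ·
    · · · · · · · · · # ·
    · · · · · · · · · · ·

Result: [[8,8],[6,9],[7,9],[4,10],[5,10],[6,10]]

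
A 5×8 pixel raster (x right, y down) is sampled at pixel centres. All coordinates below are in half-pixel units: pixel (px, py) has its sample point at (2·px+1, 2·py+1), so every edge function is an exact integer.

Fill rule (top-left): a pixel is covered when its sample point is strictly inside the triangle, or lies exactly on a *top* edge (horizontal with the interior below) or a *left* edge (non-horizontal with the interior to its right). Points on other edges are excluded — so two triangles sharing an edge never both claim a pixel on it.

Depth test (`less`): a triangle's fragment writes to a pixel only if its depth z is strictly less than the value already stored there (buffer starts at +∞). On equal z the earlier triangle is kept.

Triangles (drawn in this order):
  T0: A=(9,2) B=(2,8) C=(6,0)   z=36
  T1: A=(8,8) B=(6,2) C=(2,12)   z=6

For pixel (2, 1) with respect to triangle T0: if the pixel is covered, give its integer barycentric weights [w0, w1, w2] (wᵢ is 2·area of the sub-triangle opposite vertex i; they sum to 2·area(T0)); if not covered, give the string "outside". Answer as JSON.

T0:
  2·area = 32
  edge (9, 2)→(2, 8): d=(-7,6) right/bottom  bias=-1
  edge (2, 8)→(6, 0): d=(4,-8) top-left  bias=+0
  edge (6, 0)→(9, 2): d=(3,2) right/bottom  bias=-1
    (3,0)@(7, 1): e=[19,12,1] → █
    (4,0)@(9, 1): e=[7,28,-3] → ·
    (2,1)@(5, 3): e=[17,4,11] → █
    (4,1)@(9, 3): e=[-7,36,3] → ·
    (2,2)@(5, 5): e=[3,12,17] → █
    (3,2)@(7, 5): e=[-9,28,13] → ·
    (1,3)@(3, 7): e=[1,4,27] → █
    (2,3)@(5, 7): e=[-11,20,23] → ·
    (1,4)@(3, 9): e=[-13,12,33] → ·
  covered (5 px):
    · · · █ ·
    · · █ █ ·
    · · █ · ·
    · █ · · ·
    · · · · ·
    · · · · ·
    · · · · ·
    · · · · ·
T1:
  2·area = 44  (B↔C swapped to make it positive)
  edge (8, 8)→(2, 12): d=(-6,4) right/bottom  bias=-1
  edge (2, 12)→(6, 2): d=(4,-10) top-left  bias=+0
  edge (6, 2)→(8, 8): d=(2,6) right/bottom  bias=-1
    (2,2)@(5, 5): e=[30,2,12] → █
    (3,2)@(7, 5): e=[22,22,0] → ·  [on edge]
    (2,3)@(5, 7): e=[18,10,16] → █
    (3,3)@(7, 7): e=[10,30,4] → █
    (4,3)@(9, 7): e=[2,50,-8] → ·
    (2,4)@(5, 9): e=[6,18,20] → █
    (3,4)@(7, 9): e=[-2,38,8] → ·
    (1,5)@(3, 11): e=[2,6,36] → █
    (2,5)@(5, 11): e=[-6,26,24] → ·
    (4,5)@(9, 11): e=[-22,66,0] → ·  [on edge]
    (1,6)@(3, 13): e=[-10,14,40] → ·
  covered (5 px):
    · · · · ·
    · · · · ·
    · · █ · ·
    · · █ █ ·
    · · █ · ·
    · █ · · ·
    · · · · ·
    · · · · ·

Answer: [4,11,17]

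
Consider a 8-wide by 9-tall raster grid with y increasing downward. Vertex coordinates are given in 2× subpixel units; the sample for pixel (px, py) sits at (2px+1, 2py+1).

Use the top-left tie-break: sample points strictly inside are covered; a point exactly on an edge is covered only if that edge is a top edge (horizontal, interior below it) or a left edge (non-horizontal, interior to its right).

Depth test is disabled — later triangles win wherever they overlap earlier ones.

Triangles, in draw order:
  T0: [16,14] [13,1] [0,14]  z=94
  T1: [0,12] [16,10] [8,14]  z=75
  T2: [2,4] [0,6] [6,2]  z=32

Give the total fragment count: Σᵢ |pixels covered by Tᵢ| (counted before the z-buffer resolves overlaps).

T0:
  2·area = 208  (B↔C swapped to make it positive)
  edge (16, 14)→(0, 14): d=(-16,0) right/bottom  bias=-1
  edge (0, 14)→(13, 1): d=(13,-13) top-left  bias=+0
  edge (13, 1)→(16, 14): d=(3,13) right/bottom  bias=-1
    (6,0)@(13, 1): e=[208,0,0] → .  [on edge]
    (5,1)@(11, 3): e=[176,0,32] → X  [on edge]
    (6,1)@(13, 3): e=[176,26,6] → X
    (7,1)@(15, 3): e=[176,52,-20] → .
    (4,2)@(9, 5): e=[144,0,64] → X  [on edge]
    (7,2)@(15, 5): e=[144,78,-14] → .
    (3,3)@(7, 7): e=[112,0,96] → X  [on edge]
    (7,3)@(15, 7): e=[112,104,-8] → .
    (2,4)@(5, 9): e=[80,0,128] → X  [on edge]
    (7,4)@(15, 9): e=[80,130,-2] → .
    (1,5)@(3, 11): e=[48,0,160] → X  [on edge]
    (7,5)@(15, 11): e=[48,156,4] → X
    (0,6)@(1, 13): e=[16,0,192] → X  [on edge]
  covered (29 px):
    . . . . . . . .
    . . . . . X X .
    . . . . X X X .
    . . . X X X X .
    . . X X X X X .
    . X X X X X X X
    X X X X X X X X
    . . . . . . . .
    . . . . . . . .
T1:
  2·area = 48
  edge (0, 12)→(16, 10): d=(16,-2) top-left  bias=+0
  edge (16, 10)→(8, 14): d=(-8,4) right/bottom  bias=-1
  edge (8, 14)→(0, 12): d=(-8,-2) top-left  bias=+0
    (4,5)@(9, 11): e=[2,20,26] → X
    (5,5)@(11, 11): e=[6,12,30] → X
    (6,5)@(13, 11): e=[10,4,34] → X
    (7,5)@(15, 11): e=[14,-4,38] → .
    (2,6)@(5, 13): e=[26,20,2] → X
    (3,6)@(7, 13): e=[30,12,6] → X
    (5,6)@(11, 13): e=[38,-4,14] → .
    (6,6)@(13, 13): e=[42,-12,18] → .
    (2,7)@(5, 15): e=[58,4,-14] → .
    (3,7)@(7, 15): e=[62,-4,-10] → .
    (4,7)@(9, 15): e=[66,-12,-6] → .
  covered (6 px):
    . . . . . . . .
    . . . . . . . .
    . . . . . . . .
    . . . . . . . .
    . . . . . . . .
    . . . . X X X .
    . . X X X . . .
    . . . . . . . .
    . . . . . . . .
T2:
  2·area = 4  (B↔C swapped to make it positive)
  edge (2, 4)→(6, 2): d=(4,-2) top-left  bias=+0
  edge (6, 2)→(0, 6): d=(-6,4) right/bottom  bias=-1
  edge (0, 6)→(2, 4): d=(2,-2) top-left  bias=+0
    (2,0)@(5, 1): e=[-6,10,0] → .  [on edge]
    (1,1)@(3, 3): e=[-2,6,0] → .  [on edge]
    (0,2)@(1, 5): e=[2,2,0] → X  [on edge]
    (1,2)@(3, 5): e=[6,-6,4] → .
    (0,3)@(1, 7): e=[10,-10,4] → .
  covered (1 px):
    . . . . . . . .
    . . . . . . . .
    X . . . . . . .
    . . . . . . . .
    . . . . . . . .
    . . . . . . . .
    . . . . . . . .
    . . . . . . . .
    . . . . . . . .

Final: 36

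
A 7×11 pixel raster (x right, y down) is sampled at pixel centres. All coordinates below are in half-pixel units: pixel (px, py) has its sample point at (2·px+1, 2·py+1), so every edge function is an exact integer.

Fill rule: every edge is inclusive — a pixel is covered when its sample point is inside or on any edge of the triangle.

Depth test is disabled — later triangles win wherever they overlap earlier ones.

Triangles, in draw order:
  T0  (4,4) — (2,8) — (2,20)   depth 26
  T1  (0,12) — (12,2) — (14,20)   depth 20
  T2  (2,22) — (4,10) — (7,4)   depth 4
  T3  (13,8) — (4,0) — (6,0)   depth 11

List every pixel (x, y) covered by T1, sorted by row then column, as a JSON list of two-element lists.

T0:
  2·area = 24  (B↔C swapped to make it positive)
  edge (4, 4)→(2, 20): d=(-2,16) inclusive
  edge (2, 20)→(2, 8): d=(0,-12) inclusive
  edge (2, 8)→(4, 4): d=(2,-4) inclusive
    (1,3)@(3, 7): e=[10,12,2] → █
    (2,3)@(5, 7): e=[-22,36,10] → ·
    (1,4)@(3, 9): e=[6,12,6] → █
    (2,4)@(5, 9): e=[-26,36,14] → ·
    (1,5)@(3, 11): e=[2,12,10] → █
    (2,5)@(5, 11): e=[-30,36,18] → ·
    (1,6)@(3, 13): e=[-2,12,14] → ·
  covered (3 px):
    · · · · · · ·
    · · · · · · ·
    · · · · · · ·
    · █ · · · · ·
    · █ · · · · ·
    · █ · · · · ·
    · · · · · · ·
    · · · · · · ·
    · · · · · · ·
    · · · · · · ·
    · · · · · · ·
T1:
  2·area = 236
  edge (0, 12)→(12, 2): d=(12,-10) inclusive
  edge (12, 2)→(14, 20): d=(2,18) inclusive
  edge (14, 20)→(0, 12): d=(-14,-8) inclusive
    (5,1)@(11, 3): e=[2,20,214] → █
    (6,1)@(13, 3): e=[22,-16,230] → ·
    (4,2)@(9, 5): e=[6,60,170] → █
    (6,2)@(13, 5): e=[46,-12,202] → ·
    (3,3)@(7, 7): e=[10,100,126] → █
    (6,3)@(13, 7): e=[70,-8,174] → ·
    (2,4)@(5, 9): e=[14,140,82] → █
    (6,4)@(13, 9): e=[94,-4,146] → ·
    (1,5)@(3, 11): e=[18,180,38] → █
    (6,5)@(13, 11): e=[118,0,118] → █  [on edge]
    (1,6)@(3, 13): e=[42,184,10] → █
    (1,7)@(3, 15): e=[66,188,-18] → ·
  covered (30 px):
    · · · · · · ·
    · · · · · █ ·
    · · · · █ █ ·
    · · · █ █ █ ·
    · · █ █ █ █ ·
    · █ █ █ █ █ █
    · █ █ █ █ █ █
    · · · █ █ █ █
    · · · · █ █ █
    · · · · · · █
    · · · · · · ·
T2:
  2·area = 24
  edge (2, 22)→(4, 10): d=(2,-12) inclusive
  edge (4, 10)→(7, 4): d=(3,-6) inclusive
  edge (7, 4)→(2, 22): d=(-5,18) inclusive
    (2,4)@(5, 9): e=[10,3,11] → █
    (3,4)@(7, 9): e=[34,15,-25] → ·
    (2,5)@(5, 11): e=[14,9,1] → █
    (3,5)@(7, 11): e=[38,21,-35] → ·
    (2,6)@(5, 13): e=[18,15,-9] → ·
    (1,8)@(3, 17): e=[2,15,7] → █
    (2,8)@(5, 17): e=[26,27,-29] → ·
    (1,9)@(3, 19): e=[6,21,-3] → ·
  covered (3 px):
    · · · · · · ·
    · · · · · · ·
    · · · · · · ·
    · · · · · · ·
    · · █ · · · ·
    · · █ · · · ·
    · · · · · · ·
    · · · · · · ·
    · █ · · · · ·
    · · · · · · ·
    · · · · · · ·
T3:
  2·area = 16
  edge (13, 8)→(4, 0): d=(-9,-8) inclusive
  edge (4, 0)→(6, 0): d=(2,0) inclusive
  edge (6, 0)→(13, 8): d=(7,8) inclusive
  covered (0 px):
    · · · · · · ·
    · · · · · · ·
    · · · · · · ·
    · · · · · · ·
    · · · · · · ·
    · · · · · · ·
    · · · · · · ·
    · · · · · · ·
    · · · · · · ·
    · · · · · · ·
    · · · · · · ·

Answer: [[5,1],[4,2],[5,2],[3,3],[4,3],[5,3],[2,4],[3,4],[4,4],[5,4],[1,5],[2,5],[3,5],[4,5],[5,5],[6,5],[1,6],[2,6],[3,6],[4,6],[5,6],[6,6],[3,7],[4,7],[5,7],[6,7],[4,8],[5,8],[6,8],[6,9]]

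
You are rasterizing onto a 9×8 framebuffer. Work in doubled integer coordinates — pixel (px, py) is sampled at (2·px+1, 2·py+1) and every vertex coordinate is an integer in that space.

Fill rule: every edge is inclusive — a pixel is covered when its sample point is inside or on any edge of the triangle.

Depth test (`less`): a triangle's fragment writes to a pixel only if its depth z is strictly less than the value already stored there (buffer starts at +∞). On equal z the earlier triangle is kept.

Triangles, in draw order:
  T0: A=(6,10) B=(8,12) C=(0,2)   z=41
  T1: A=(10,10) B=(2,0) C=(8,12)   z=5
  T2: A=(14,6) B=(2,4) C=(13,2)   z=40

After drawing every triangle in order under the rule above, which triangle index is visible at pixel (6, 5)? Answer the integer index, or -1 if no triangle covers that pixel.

T0:
  2·area = 4  (B↔C swapped to make it positive)
  edge (6, 10)→(0, 2): d=(-6,-8) inclusive
  edge (0, 2)→(8, 12): d=(8,10) inclusive
  edge (8, 12)→(6, 10): d=(-2,-2) inclusive
    (0,2)@(1, 5): e=[-10,14,0] → ·  [on edge]
    (1,3)@(3, 7): e=[-6,10,0] → ·  [on edge]
    (2,4)@(5, 9): e=[-2,6,0] → ·  [on edge]
    (3,5)@(7, 11): e=[2,2,0] → █  [on edge]
    (4,5)@(9, 11): e=[18,-18,4] → ·
    (3,6)@(7, 13): e=[-10,18,-4] → ·
    (4,6)@(9, 13): e=[6,-2,0] → ·  [on edge]
    (5,7)@(11, 15): e=[10,-6,0] → ·  [on edge]
  covered (1 px):
    · · · · · · · · ·
    · · · · · · · · ·
    · · · · · · · · ·
    · · · · · · · · ·
    · · · · · · · · ·
    · · · █ · · · · ·
    · · · · · · · · ·
    · · · · · · · · ·
T1:
  2·area = 36  (B↔C swapped to make it positive)
  edge (10, 10)→(8, 12): d=(-2,2) inclusive
  edge (8, 12)→(2, 0): d=(-6,-12) inclusive
  edge (2, 0)→(10, 10): d=(8,10) inclusive
    (8,1)@(17, 3): e=[0,162,-126] → ·  [on edge]
    (2,2)@(5, 5): e=[20,6,10] → █
    (3,2)@(7, 5): e=[16,30,-10] → ·
    (7,2)@(15, 5): e=[0,126,-90] → ·  [on edge]
    (2,3)@(5, 7): e=[16,-6,26] → ·
    (3,3)@(7, 7): e=[12,18,6] → █
    (4,3)@(9, 7): e=[8,42,-14] → ·
    (6,3)@(13, 7): e=[0,90,-54] → ·  [on edge]
    (3,4)@(7, 9): e=[8,6,22] → █
    (4,4)@(9, 9): e=[4,30,2] → █
    (5,4)@(11, 9): e=[0,54,-18] → ·  [on edge]
    (3,5)@(7, 11): e=[4,-6,38] → ·
    (4,5)@(9, 11): e=[0,18,18] → █  [on edge]
    (3,6)@(7, 13): e=[0,-18,54] → ·  [on edge]
    (2,7)@(5, 15): e=[0,-54,90] → ·  [on edge]
  covered (5 px):
    · · · · · · · · ·
    · · · · · · · · ·
    · · █ · · · · · ·
    · · · █ · · · · ·
    · · · █ █ · · · ·
    · · · · █ · · · ·
    · · · · · · · · ·
    · · · · · · · · ·
T2:
  2·area = 46
  edge (14, 6)→(2, 4): d=(-12,-2) inclusive
  edge (2, 4)→(13, 2): d=(11,-2) inclusive
  edge (13, 2)→(14, 6): d=(1,4) inclusive
    (4,1)@(9, 3): e=[26,3,17] → █
    (5,1)@(11, 3): e=[30,7,9] → █
    (6,1)@(13, 3): e=[34,11,1] → █
    (7,1)@(15, 3): e=[38,15,-7] → ·
    (4,2)@(9, 5): e=[2,25,19] → █
    (7,2)@(15, 5): e=[14,37,-5] → ·
    (4,3)@(9, 7): e=[-22,47,21] → ·
    (5,3)@(11, 7): e=[-18,51,13] → ·
    (6,3)@(13, 7): e=[-14,55,5] → ·
  covered (6 px):
    · · · · · · · · ·
    · · · · █ █ █ · ·
    · · · · █ █ █ · ·
    · · · · · · · · ·
    · · · · · · · · ·
    · · · · · · · · ·
    · · · · · · · · ·
    · · · · · · · · ·

Z-buffer (winner per pixel, '.' = empty):
  . . . . . . . . .
  . . . . 2 2 2 . .
  . . 1 . 2 2 2 . .
  . . . 1 . . . . .
  . . . 1 1 . . . .
  . . . 0 1 . . . .
  . . . . . . . . .
  . . . . . . . . .

Answer: -1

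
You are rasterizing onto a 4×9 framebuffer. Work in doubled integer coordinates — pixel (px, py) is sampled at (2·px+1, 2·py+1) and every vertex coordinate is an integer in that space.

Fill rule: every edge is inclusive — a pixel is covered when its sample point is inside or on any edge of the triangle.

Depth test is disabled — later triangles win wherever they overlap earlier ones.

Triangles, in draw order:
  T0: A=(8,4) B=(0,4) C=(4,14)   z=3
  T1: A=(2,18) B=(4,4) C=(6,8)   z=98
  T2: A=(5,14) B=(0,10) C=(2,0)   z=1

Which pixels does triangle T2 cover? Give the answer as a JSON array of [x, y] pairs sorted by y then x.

T0:
  2·area = 80  (B↔C swapped to make it positive)
  edge (8, 4)→(4, 14): d=(-4,10) inclusive
  edge (4, 14)→(0, 4): d=(-4,-10) inclusive
  edge (0, 4)→(8, 4): d=(8,0) inclusive
    (0,2)@(1, 5): e=[66,6,8] → #
    (1,2)@(3, 5): e=[46,26,8] → #
    (2,2)@(5, 5): e=[26,46,8] → #
    (3,2)@(7, 5): e=[6,66,8] → #
    (0,3)@(1, 7): e=[58,-2,24] → ·
    (1,3)@(3, 7): e=[38,18,24] → #
    (3,3)@(7, 7): e=[-2,58,24] → ·
    (1,4)@(3, 9): e=[30,10,40] → #
    (3,4)@(7, 9): e=[-10,50,40] → ·
    (1,5)@(3, 11): e=[22,2,56] → #
    (3,5)@(7, 11): e=[-18,42,56] → ·
    (1,6)@(3, 13): e=[14,-6,72] → ·
  covered (10 px):
    · · · ·
    · · · ·
    # # # #
    · # # ·
    · # # ·
    · # # ·
    · · · ·
    · · · ·
    · · · ·
T1:
  2·area = 36
  edge (2, 18)→(4, 4): d=(2,-14) inclusive
  edge (4, 4)→(6, 8): d=(2,4) inclusive
  edge (6, 8)→(2, 18): d=(-4,10) inclusive
    (2,3)@(5, 7): e=[20,2,14] → #
    (3,3)@(7, 7): e=[48,-6,-6] → ·
    (2,4)@(5, 9): e=[24,6,6] → #
    (3,4)@(7, 9): e=[52,-2,-14] → ·
    (1,5)@(3, 11): e=[0,18,18] → #  [on edge]
    (2,5)@(5, 11): e=[28,10,-2] → ·
    (1,6)@(3, 13): e=[4,22,10] → #
    (2,6)@(5, 13): e=[32,14,-10] → ·
    (1,7)@(3, 15): e=[8,26,2] → #
    (2,7)@(5, 15): e=[36,18,-18] → ·
    (1,8)@(3, 17): e=[12,30,-6] → ·
  covered (5 px):
    · · · ·
    · · · ·
    · · · ·
    · · # ·
    · · # ·
    · # · ·
    · # · ·
    · # · ·
    · · · ·
T2:
  2·area = 58
  edge (5, 14)→(0, 10): d=(-5,-4) inclusive
  edge (0, 10)→(2, 0): d=(2,-10) inclusive
  edge (2, 0)→(5, 14): d=(3,14) inclusive
    (0,2)@(1, 5): e=[29,0,29] → #  [on edge]
    (1,2)@(3, 5): e=[37,20,1] → #
    (2,2)@(5, 5): e=[45,40,-27] → ·
    (0,3)@(1, 7): e=[19,4,35] → #
    (2,3)@(5, 7): e=[35,44,-21] → ·
    (0,4)@(1, 9): e=[9,8,41] → #
    (2,4)@(5, 9): e=[25,48,-15] → ·
    (0,5)@(1, 11): e=[-1,12,47] → ·
    (1,5)@(3, 11): e=[7,32,19] → #
    (2,5)@(5, 11): e=[15,52,-9] → ·
    (1,6)@(3, 13): e=[-3,36,25] → ·
  covered (7 px):
    · · · ·
    · · · ·
    # # · ·
    # # · ·
    # # · ·
    · # · ·
    · · · ·
    · · · ·
    · · · ·

Final: [[0,2],[1,2],[0,3],[1,3],[0,4],[1,4],[1,5]]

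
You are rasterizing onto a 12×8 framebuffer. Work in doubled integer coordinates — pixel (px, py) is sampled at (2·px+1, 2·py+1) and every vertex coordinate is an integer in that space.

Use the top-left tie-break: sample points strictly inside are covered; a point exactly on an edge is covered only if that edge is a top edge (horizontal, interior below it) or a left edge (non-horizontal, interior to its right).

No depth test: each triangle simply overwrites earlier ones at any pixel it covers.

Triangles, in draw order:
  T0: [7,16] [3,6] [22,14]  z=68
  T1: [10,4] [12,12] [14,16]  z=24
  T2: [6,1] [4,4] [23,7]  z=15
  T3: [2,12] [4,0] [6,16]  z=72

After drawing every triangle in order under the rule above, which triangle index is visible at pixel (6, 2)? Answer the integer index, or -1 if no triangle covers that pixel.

T0:
  2·area = 158
  edge (7, 16)→(3, 6): d=(-4,-10) top-left  bias=+0
  edge (3, 6)→(22, 14): d=(19,8) right/bottom  bias=-1
  edge (22, 14)→(7, 16): d=(-15,2) right/bottom  bias=-1
    (0,0)@(1, 1): e=[0,-79,237] → ·  [on edge]
    (2,3)@(5, 7): e=[16,3,139] → █
    (3,3)@(7, 7): e=[36,-13,135] → ·
    (2,4)@(5, 9): e=[8,41,109] → █
    (3,4)@(7, 9): e=[28,25,105] → █
    (4,4)@(9, 9): e=[48,9,101] → █
    (5,4)@(11, 9): e=[68,-7,97] → ·
    (2,5)@(5, 11): e=[0,79,79] → █  [on edge]
    (5,5)@(11, 11): e=[60,31,67] → █
    (6,5)@(13, 11): e=[80,15,63] → █
    (7,5)@(15, 11): e=[100,-1,59] → ·
    (2,6)@(5, 13): e=[-8,117,49] → ·
  covered (20 px):
    · · · · · · · · · · · ·
    · · · · · · · · · · · ·
    · · · · · · · · · · · ·
    · · █ · · · · · · · · ·
    · · █ █ █ · · · · · · ·
    · · █ █ █ █ █ · · · · ·
    · · · █ █ █ █ █ █ █ · ·
    · · · █ █ █ █ · · · · ·
T1:
  2·area = 8  (B↔C swapped to make it positive)
  edge (10, 4)→(14, 16): d=(4,12) right/bottom  bias=-1
  edge (14, 16)→(12, 12): d=(-2,-4) top-left  bias=+0
  edge (12, 12)→(10, 4): d=(-2,-8) top-left  bias=+0
    (4,0)@(9, 1): e=[0,10,-2] → ·  [on edge]
    (5,3)@(11, 7): e=[0,6,2] → ·  [on edge]
    (6,6)@(13, 13): e=[0,2,6] → ·  [on edge]
  covered (0 px):
    · · · · · · · · · · · ·
    · · · · · · · · · · · ·
    · · · · · · · · · · · ·
    · · · · · · · · · · · ·
    · · · · · · · · · · · ·
    · · · · · · · · · · · ·
    · · · · · · · · · · · ·
    · · · · · · · · · · · ·
T2:
  2·area = 63  (B↔C swapped to make it positive)
  edge (6, 1)→(23, 7): d=(17,6) right/bottom  bias=-1
  edge (23, 7)→(4, 4): d=(-19,-3) top-left  bias=+0
  edge (4, 4)→(6, 1): d=(2,-3) top-left  bias=+0
    (2,1)@(5, 3): e=[40,22,1] → █
    (3,1)@(7, 3): e=[28,28,7] → █
    (4,1)@(9, 3): e=[16,34,13] → █
    (5,1)@(11, 3): e=[4,40,19] → █
    (6,1)@(13, 3): e=[-8,46,25] → ·
    (2,2)@(5, 5): e=[74,-16,5] → ·
    (3,2)@(7, 5): e=[62,-10,11] → ·
    (4,2)@(9, 5): e=[50,-4,17] → ·
    (5,2)@(11, 5): e=[38,2,23] → █
    (6,2)@(13, 5): e=[26,8,29] → █
    (7,2)@(15, 5): e=[14,14,35] → █
    (8,2)@(17, 5): e=[2,20,41] → █
    (11,3)@(23, 7): e=[0,0,63] → ·  [on edge]
  covered (8 px):
    · · · · · · · · · · · ·
    · · █ █ █ █ · · · · · ·
    · · · · · █ █ █ █ · · ·
    · · · · · · · · · · · ·
    · · · · · · · · · · · ·
    · · · · · · · · · · · ·
    · · · · · · · · · · · ·
    · · · · · · · · · · · ·
T3:
  2·area = 56
  edge (2, 12)→(4, 0): d=(2,-12) top-left  bias=+0
  edge (4, 0)→(6, 16): d=(2,16) right/bottom  bias=-1
  edge (6, 16)→(2, 12): d=(-4,-4) top-left  bias=+0
    (1,3)@(3, 7): e=[2,30,24] → █
    (2,3)@(5, 7): e=[26,-2,32] → ·
    (1,4)@(3, 9): e=[6,34,16] → █
    (2,4)@(5, 9): e=[30,2,24] → █
    (3,4)@(7, 9): e=[54,-30,32] → ·
    (0,5)@(1, 11): e=[-14,70,0] → ·  [on edge]
    (1,5)@(3, 11): e=[10,38,8] → █
    (3,5)@(7, 11): e=[58,-26,24] → ·
    (1,6)@(3, 13): e=[14,42,0] → █  [on edge]
    (3,6)@(7, 13): e=[62,-22,16] → ·
    (1,7)@(3, 15): e=[18,46,-8] → ·
    (2,7)@(5, 15): e=[42,14,0] → █  [on edge]
  covered (8 px):
    · · · · · · · · · · · ·
    · · · · · · · · · · · ·
    · · · · · · · · · · · ·
    · █ · · · · · · · · · ·
    · █ █ · · · · · · · · ·
    · █ █ · · · · · · · · ·
    · █ █ · · · · · · · · ·
    · · █ · · · · · · · · ·

Z-buffer (winner per pixel, '.' = empty):
  . . . . . . . . . . . .
  . . 2 2 2 2 . . . . . .
  . . . . . 2 2 2 2 . . .
  . 3 0 . . . . . . . . .
  . 3 3 0 0 . . . . . . .
  . 3 3 0 0 0 0 . . . . .
  . 3 3 0 0 0 0 0 0 0 . .
  . . 3 0 0 0 0 . . . . .

Result: 2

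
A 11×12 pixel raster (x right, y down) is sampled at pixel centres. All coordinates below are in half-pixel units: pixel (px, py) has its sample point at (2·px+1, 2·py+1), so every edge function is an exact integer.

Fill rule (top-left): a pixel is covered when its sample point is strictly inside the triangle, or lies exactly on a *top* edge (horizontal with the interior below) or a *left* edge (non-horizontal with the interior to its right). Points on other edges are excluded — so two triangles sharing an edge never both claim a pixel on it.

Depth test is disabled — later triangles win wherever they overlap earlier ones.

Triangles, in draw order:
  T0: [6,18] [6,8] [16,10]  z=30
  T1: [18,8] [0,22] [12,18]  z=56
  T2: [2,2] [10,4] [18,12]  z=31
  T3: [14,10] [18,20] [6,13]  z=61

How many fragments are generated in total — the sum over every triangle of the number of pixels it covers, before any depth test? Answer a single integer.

T0:
  2·area = 100
  edge (6, 18)→(6, 8): d=(0,-10) top-left  bias=+0
  edge (6, 8)→(16, 10): d=(10,2) right/bottom  bias=-1
  edge (16, 10)→(6, 18): d=(-10,8) right/bottom  bias=-1
    (0,3)@(1, 7): e=[-50,0,150] → ·  [on edge]
    (3,4)@(7, 9): e=[10,8,82] → █
    (4,4)@(9, 9): e=[30,4,66] → █
    (5,4)@(11, 9): e=[50,0,50] → ·  [on edge]
    (3,5)@(7, 11): e=[10,28,62] → █
    (5,5)@(11, 11): e=[50,20,30] → █
    (6,5)@(13, 11): e=[70,16,14] → █
    (7,5)@(15, 11): e=[90,12,-2] → ·
    (10,5)@(21, 11): e=[150,0,-50] → ·  [on edge]
    (3,6)@(7, 13): e=[10,48,42] → █
    (6,6)@(13, 13): e=[70,36,-6] → ·
    (3,7)@(7, 15): e=[10,68,22] → █
  covered (12 px):
    · · · · · · · · · · ·
    · · · · · · · · · · ·
    · · · · · · · · · · ·
    · · · · · · · · · · ·
    · · · █ █ · · · · · ·
    · · · █ █ █ █ · · · ·
    · · · █ █ █ · · · · ·
    · · · █ █ · · · · · ·
    · · · █ · · · · · · ·
    · · · · · · · · · · ·
    · · · · · · · · · · ·
    · · · · · · · · · · ·
T1:
  2·area = 96  (B↔C swapped to make it positive)
  edge (18, 8)→(12, 18): d=(-6,10) right/bottom  bias=-1
  edge (12, 18)→(0, 22): d=(-12,4) right/bottom  bias=-1
  edge (0, 22)→(18, 8): d=(18,-14) top-left  bias=+0
    (10,1)@(21, 3): e=[0,144,-48] → ·  [on edge]
    (8,4)@(17, 9): e=[4,88,4] → █
    (9,4)@(19, 9): e=[-16,80,32] → ·
    (7,5)@(15, 11): e=[12,72,12] → █
    (8,5)@(17, 11): e=[-8,64,40] → ·
    (6,6)@(13, 13): e=[20,56,20] → █
    (7,6)@(15, 13): e=[0,48,48] → ·  [on edge]
    (4,7)@(9, 15): e=[48,48,0] → █  [on edge]
    (5,7)@(11, 15): e=[28,40,28] → █
    (7,7)@(15, 15): e=[-12,24,84] → ·
    (10,7)@(21, 15): e=[-72,0,168] → ·  [on edge]
    (3,8)@(7, 17): e=[56,32,8] → █
    (7,8)@(15, 17): e=[-24,0,120] → ·  [on edge]
    (4,9)@(9, 19): e=[24,0,72] → ·  [on edge]
    (1,10)@(3, 21): e=[72,0,24] → ·  [on edge]
    (4,11)@(9, 23): e=[0,-48,144] → ·  [on edge]
  covered (11 px):
    · · · · · · · · · · ·
    · · · · · · · · · · ·
    · · · · · · · · · · ·
    · · · · · · · · · · ·
    · · · · · · · · █ · ·
    · · · · · · · █ · · ·
    · · · · · · █ · · · ·
    · · · · █ █ █ · · · ·
    · · · █ █ █ · · · · ·
    · · █ █ · · · · · · ·
    · · · · · · · · · · ·
    · · · · · · · · · · ·
T2:
  2·area = 48
  edge (2, 2)→(10, 4): d=(8,2) right/bottom  bias=-1
  edge (10, 4)→(18, 12): d=(8,8) right/bottom  bias=-1
  edge (18, 12)→(2, 2): d=(-16,-10) top-left  bias=+0
    (3,0)@(7, 1): e=[-18,0,66] → ·  [on edge]
    (2,1)@(5, 3): e=[2,32,14] → █
    (3,1)@(7, 3): e=[-2,16,34] → ·
    (4,1)@(9, 3): e=[-6,0,54] → ·  [on edge]
    (2,2)@(5, 5): e=[18,48,-18] → ·
    (3,2)@(7, 5): e=[14,32,2] → █
    (4,2)@(9, 5): e=[10,16,22] → █
    (5,2)@(11, 5): e=[6,0,42] → ·  [on edge]
    (3,3)@(7, 7): e=[30,48,-30] → ·
    (4,3)@(9, 7): e=[26,32,-10] → ·
    (5,3)@(11, 7): e=[22,16,10] → █
    (6,3)@(13, 7): e=[18,0,30] → ·  [on edge]
    (7,4)@(15, 9): e=[30,0,18] → ·  [on edge]
    (8,5)@(17, 11): e=[42,0,6] → ·  [on edge]
    (9,6)@(19, 13): e=[54,0,-6] → ·  [on edge]
    (10,7)@(21, 15): e=[66,0,-18] → ·  [on edge]
  covered (4 px):
    · · · · · · · · · · ·
    · · █ · · · · · · · ·
    · · · █ █ · · · · · ·
    · · · · · █ · · · · ·
    · · · · · · · · · · ·
    · · · · · · · · · · ·
    · · · · · · · · · · ·
    · · · · · · · · · · ·
    · · · · · · · · · · ·
    · · · · · · · · · · ·
    · · · · · · · · · · ·
    · · · · · · · · · · ·
T3:
  2·area = 92
  edge (14, 10)→(18, 20): d=(4,10) right/bottom  bias=-1
  edge (18, 20)→(6, 13): d=(-12,-7) top-left  bias=+0
  edge (6, 13)→(14, 10): d=(8,-3) top-left  bias=+0
    (6,5)@(13, 11): e=[14,73,5] → █
    (7,5)@(15, 11): e=[-6,87,11] → ·
    (3,6)@(7, 13): e=[82,7,3] → █
    (4,6)@(9, 13): e=[62,21,9] → █
    (5,6)@(11, 13): e=[42,35,15] → █
    (7,6)@(15, 13): e=[2,63,27] → █
    (8,6)@(17, 13): e=[-18,77,33] → ·
    (3,7)@(7, 15): e=[90,-17,19] → ·
    (4,7)@(9, 15): e=[70,-3,25] → ·
    (5,7)@(11, 15): e=[50,11,31] → █
    (8,7)@(17, 15): e=[-10,53,49] → ·
    (5,8)@(11, 17): e=[58,-13,47] → ·
  covered (12 px):
    · · · · · · · · · · ·
    · · · · · · · · · · ·
    · · · · · · · · · · ·
    · · · · · · · · · · ·
    · · · · · · · · · · ·
    · · · · · · █ · · · ·
    · · · █ █ █ █ █ · · ·
    · · · · · █ █ █ · · ·
    · · · · · · █ █ · · ·
    · · · · · · · · █ · ·
    · · · · · · · · · · ·
    · · · · · · · · · · ·

Result: 39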